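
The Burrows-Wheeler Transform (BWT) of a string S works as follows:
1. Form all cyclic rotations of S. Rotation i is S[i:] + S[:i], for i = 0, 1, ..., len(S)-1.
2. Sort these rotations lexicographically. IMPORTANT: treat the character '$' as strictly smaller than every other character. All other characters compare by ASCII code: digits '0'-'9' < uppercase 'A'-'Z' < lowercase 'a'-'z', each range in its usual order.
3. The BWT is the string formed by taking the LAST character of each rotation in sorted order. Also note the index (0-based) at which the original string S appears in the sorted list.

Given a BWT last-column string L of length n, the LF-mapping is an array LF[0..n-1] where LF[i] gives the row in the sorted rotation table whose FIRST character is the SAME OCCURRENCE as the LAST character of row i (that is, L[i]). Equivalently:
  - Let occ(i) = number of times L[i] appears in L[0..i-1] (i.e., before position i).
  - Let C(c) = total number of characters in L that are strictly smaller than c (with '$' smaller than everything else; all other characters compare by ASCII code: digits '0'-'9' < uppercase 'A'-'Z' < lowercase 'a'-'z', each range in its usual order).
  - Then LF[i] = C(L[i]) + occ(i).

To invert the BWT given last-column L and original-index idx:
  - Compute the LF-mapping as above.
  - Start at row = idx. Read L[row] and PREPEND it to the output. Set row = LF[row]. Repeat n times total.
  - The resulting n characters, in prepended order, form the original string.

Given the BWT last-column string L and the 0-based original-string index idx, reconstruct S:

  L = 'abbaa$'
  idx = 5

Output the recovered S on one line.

Answer: baaba$

Derivation:
LF mapping: 1 4 5 2 3 0
Walk LF starting at row 5, prepending L[row]:
  step 1: row=5, L[5]='$', prepend. Next row=LF[5]=0
  step 2: row=0, L[0]='a', prepend. Next row=LF[0]=1
  step 3: row=1, L[1]='b', prepend. Next row=LF[1]=4
  step 4: row=4, L[4]='a', prepend. Next row=LF[4]=3
  step 5: row=3, L[3]='a', prepend. Next row=LF[3]=2
  step 6: row=2, L[2]='b', prepend. Next row=LF[2]=5
Reversed output: baaba$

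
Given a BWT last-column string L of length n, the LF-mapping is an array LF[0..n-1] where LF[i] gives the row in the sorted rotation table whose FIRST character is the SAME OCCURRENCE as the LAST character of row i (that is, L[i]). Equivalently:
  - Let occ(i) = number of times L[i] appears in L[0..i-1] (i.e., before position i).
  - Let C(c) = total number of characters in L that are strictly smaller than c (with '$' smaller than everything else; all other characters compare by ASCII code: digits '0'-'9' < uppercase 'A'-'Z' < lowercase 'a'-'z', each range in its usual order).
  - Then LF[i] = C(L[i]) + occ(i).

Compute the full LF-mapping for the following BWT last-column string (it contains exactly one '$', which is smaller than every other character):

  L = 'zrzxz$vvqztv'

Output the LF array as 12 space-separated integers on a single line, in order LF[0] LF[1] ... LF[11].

Answer: 8 2 9 7 10 0 4 5 1 11 3 6

Derivation:
Char counts: '$':1, 'q':1, 'r':1, 't':1, 'v':3, 'x':1, 'z':4
C (first-col start): C('$')=0, C('q')=1, C('r')=2, C('t')=3, C('v')=4, C('x')=7, C('z')=8
L[0]='z': occ=0, LF[0]=C('z')+0=8+0=8
L[1]='r': occ=0, LF[1]=C('r')+0=2+0=2
L[2]='z': occ=1, LF[2]=C('z')+1=8+1=9
L[3]='x': occ=0, LF[3]=C('x')+0=7+0=7
L[4]='z': occ=2, LF[4]=C('z')+2=8+2=10
L[5]='$': occ=0, LF[5]=C('$')+0=0+0=0
L[6]='v': occ=0, LF[6]=C('v')+0=4+0=4
L[7]='v': occ=1, LF[7]=C('v')+1=4+1=5
L[8]='q': occ=0, LF[8]=C('q')+0=1+0=1
L[9]='z': occ=3, LF[9]=C('z')+3=8+3=11
L[10]='t': occ=0, LF[10]=C('t')+0=3+0=3
L[11]='v': occ=2, LF[11]=C('v')+2=4+2=6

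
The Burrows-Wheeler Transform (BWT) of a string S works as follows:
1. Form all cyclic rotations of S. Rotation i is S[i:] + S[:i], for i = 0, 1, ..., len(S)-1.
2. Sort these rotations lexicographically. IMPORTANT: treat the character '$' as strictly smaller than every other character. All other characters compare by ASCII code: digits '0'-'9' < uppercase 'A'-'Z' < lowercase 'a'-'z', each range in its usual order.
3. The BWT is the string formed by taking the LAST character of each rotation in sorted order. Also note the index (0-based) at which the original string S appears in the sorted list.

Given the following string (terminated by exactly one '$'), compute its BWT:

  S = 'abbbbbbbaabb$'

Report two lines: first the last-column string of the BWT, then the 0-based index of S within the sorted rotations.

All 13 rotations (rotation i = S[i:]+S[:i]):
  rot[0] = abbbbbbbaabb$
  rot[1] = bbbbbbbaabb$a
  rot[2] = bbbbbbaabb$ab
  rot[3] = bbbbbaabb$abb
  rot[4] = bbbbaabb$abbb
  rot[5] = bbbaabb$abbbb
  rot[6] = bbaabb$abbbbb
  rot[7] = baabb$abbbbbb
  rot[8] = aabb$abbbbbbb
  rot[9] = abb$abbbbbbba
  rot[10] = bb$abbbbbbbaa
  rot[11] = b$abbbbbbbaab
  rot[12] = $abbbbbbbaabb
Sorted (with $ < everything):
  sorted[0] = $abbbbbbbaabb  (last char: 'b')
  sorted[1] = aabb$abbbbbbb  (last char: 'b')
  sorted[2] = abb$abbbbbbba  (last char: 'a')
  sorted[3] = abbbbbbbaabb$  (last char: '$')
  sorted[4] = b$abbbbbbbaab  (last char: 'b')
  sorted[5] = baabb$abbbbbb  (last char: 'b')
  sorted[6] = bb$abbbbbbbaa  (last char: 'a')
  sorted[7] = bbaabb$abbbbb  (last char: 'b')
  sorted[8] = bbbaabb$abbbb  (last char: 'b')
  sorted[9] = bbbbaabb$abbb  (last char: 'b')
  sorted[10] = bbbbbaabb$abb  (last char: 'b')
  sorted[11] = bbbbbbaabb$ab  (last char: 'b')
  sorted[12] = bbbbbbbaabb$a  (last char: 'a')
Last column: bba$bbabbbbba
Original string S is at sorted index 3

Answer: bba$bbabbbbba
3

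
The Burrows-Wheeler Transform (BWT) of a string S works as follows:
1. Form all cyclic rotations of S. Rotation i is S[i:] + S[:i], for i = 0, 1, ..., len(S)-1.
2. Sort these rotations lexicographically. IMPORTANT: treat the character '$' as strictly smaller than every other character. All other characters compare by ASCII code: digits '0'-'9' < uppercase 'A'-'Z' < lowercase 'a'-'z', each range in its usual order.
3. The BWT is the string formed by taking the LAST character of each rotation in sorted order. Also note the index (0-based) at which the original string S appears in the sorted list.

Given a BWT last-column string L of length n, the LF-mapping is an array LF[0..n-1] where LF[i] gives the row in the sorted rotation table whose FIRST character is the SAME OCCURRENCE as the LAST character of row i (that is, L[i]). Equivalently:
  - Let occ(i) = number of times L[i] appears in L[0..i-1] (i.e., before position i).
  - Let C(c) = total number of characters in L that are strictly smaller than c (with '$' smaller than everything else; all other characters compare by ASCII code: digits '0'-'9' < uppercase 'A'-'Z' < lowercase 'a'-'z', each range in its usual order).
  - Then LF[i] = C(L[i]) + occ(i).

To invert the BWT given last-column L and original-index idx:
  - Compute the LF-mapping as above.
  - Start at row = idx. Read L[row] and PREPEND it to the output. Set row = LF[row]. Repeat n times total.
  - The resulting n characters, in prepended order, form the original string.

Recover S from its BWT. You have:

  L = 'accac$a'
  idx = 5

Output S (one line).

LF mapping: 1 4 5 2 6 0 3
Walk LF starting at row 5, prepending L[row]:
  step 1: row=5, L[5]='$', prepend. Next row=LF[5]=0
  step 2: row=0, L[0]='a', prepend. Next row=LF[0]=1
  step 3: row=1, L[1]='c', prepend. Next row=LF[1]=4
  step 4: row=4, L[4]='c', prepend. Next row=LF[4]=6
  step 5: row=6, L[6]='a', prepend. Next row=LF[6]=3
  step 6: row=3, L[3]='a', prepend. Next row=LF[3]=2
  step 7: row=2, L[2]='c', prepend. Next row=LF[2]=5
Reversed output: caacca$

Answer: caacca$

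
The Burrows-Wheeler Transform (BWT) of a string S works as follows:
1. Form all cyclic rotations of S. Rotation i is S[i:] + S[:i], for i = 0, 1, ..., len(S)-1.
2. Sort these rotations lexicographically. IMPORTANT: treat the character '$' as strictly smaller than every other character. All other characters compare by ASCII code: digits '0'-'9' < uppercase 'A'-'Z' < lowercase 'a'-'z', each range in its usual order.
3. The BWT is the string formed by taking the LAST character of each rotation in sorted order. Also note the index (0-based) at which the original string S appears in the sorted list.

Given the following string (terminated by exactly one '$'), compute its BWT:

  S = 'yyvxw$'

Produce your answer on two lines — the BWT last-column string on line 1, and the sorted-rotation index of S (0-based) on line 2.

Answer: wyxvy$
5

Derivation:
All 6 rotations (rotation i = S[i:]+S[:i]):
  rot[0] = yyvxw$
  rot[1] = yvxw$y
  rot[2] = vxw$yy
  rot[3] = xw$yyv
  rot[4] = w$yyvx
  rot[5] = $yyvxw
Sorted (with $ < everything):
  sorted[0] = $yyvxw  (last char: 'w')
  sorted[1] = vxw$yy  (last char: 'y')
  sorted[2] = w$yyvx  (last char: 'x')
  sorted[3] = xw$yyv  (last char: 'v')
  sorted[4] = yvxw$y  (last char: 'y')
  sorted[5] = yyvxw$  (last char: '$')
Last column: wyxvy$
Original string S is at sorted index 5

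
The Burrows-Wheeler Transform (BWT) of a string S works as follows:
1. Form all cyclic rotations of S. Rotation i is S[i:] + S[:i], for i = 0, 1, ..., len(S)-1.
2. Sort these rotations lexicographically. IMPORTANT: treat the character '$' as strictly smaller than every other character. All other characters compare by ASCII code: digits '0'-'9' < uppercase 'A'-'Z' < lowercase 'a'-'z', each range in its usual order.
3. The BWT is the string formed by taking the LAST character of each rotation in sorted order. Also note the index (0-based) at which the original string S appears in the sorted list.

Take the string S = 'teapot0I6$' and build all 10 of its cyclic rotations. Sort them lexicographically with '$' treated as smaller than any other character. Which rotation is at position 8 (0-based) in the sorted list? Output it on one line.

All 10 rotations (rotation i = S[i:]+S[:i]):
  rot[0] = teapot0I6$
  rot[1] = eapot0I6$t
  rot[2] = apot0I6$te
  rot[3] = pot0I6$tea
  rot[4] = ot0I6$teap
  rot[5] = t0I6$teapo
  rot[6] = 0I6$teapot
  rot[7] = I6$teapot0
  rot[8] = 6$teapot0I
  rot[9] = $teapot0I6
Sorted (with $ < everything):
  sorted[0] = $teapot0I6
  sorted[1] = 0I6$teapot
  sorted[2] = 6$teapot0I
  sorted[3] = I6$teapot0
  sorted[4] = apot0I6$te
  sorted[5] = eapot0I6$t
  sorted[6] = ot0I6$teap
  sorted[7] = pot0I6$tea
  sorted[8] = t0I6$teapo
  sorted[9] = teapot0I6$
sorted[8] = t0I6$teapo

Answer: t0I6$teapo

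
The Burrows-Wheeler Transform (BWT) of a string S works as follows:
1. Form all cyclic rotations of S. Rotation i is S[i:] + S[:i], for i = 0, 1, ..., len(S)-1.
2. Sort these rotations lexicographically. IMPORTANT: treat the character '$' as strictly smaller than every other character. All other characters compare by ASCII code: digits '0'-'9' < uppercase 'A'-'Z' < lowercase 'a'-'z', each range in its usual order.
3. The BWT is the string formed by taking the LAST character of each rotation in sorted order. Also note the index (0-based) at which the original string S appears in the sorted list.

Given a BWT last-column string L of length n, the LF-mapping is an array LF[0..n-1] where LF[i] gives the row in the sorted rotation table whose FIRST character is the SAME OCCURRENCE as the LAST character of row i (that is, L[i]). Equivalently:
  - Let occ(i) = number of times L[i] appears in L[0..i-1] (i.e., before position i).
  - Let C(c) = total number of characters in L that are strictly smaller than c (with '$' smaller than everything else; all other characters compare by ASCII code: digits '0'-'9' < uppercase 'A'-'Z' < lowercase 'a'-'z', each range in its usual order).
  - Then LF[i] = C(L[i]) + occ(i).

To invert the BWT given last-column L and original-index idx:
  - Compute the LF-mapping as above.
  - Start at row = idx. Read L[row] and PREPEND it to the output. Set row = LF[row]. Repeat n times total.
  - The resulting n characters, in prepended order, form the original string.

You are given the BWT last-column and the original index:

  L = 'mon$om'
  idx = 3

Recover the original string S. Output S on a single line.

LF mapping: 1 4 3 0 5 2
Walk LF starting at row 3, prepending L[row]:
  step 1: row=3, L[3]='$', prepend. Next row=LF[3]=0
  step 2: row=0, L[0]='m', prepend. Next row=LF[0]=1
  step 3: row=1, L[1]='o', prepend. Next row=LF[1]=4
  step 4: row=4, L[4]='o', prepend. Next row=LF[4]=5
  step 5: row=5, L[5]='m', prepend. Next row=LF[5]=2
  step 6: row=2, L[2]='n', prepend. Next row=LF[2]=3
Reversed output: nmoom$

Answer: nmoom$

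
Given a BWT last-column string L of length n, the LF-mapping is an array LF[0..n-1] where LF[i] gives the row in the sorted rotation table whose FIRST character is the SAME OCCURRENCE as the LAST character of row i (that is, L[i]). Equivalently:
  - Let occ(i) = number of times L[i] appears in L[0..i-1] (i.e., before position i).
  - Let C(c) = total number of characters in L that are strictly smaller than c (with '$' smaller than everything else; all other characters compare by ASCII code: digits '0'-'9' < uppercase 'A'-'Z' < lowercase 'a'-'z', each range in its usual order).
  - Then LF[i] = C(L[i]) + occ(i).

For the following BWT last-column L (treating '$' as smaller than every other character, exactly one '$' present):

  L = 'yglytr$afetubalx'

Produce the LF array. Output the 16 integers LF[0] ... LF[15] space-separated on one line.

Answer: 14 6 7 15 10 9 0 1 5 4 11 12 3 2 8 13

Derivation:
Char counts: '$':1, 'a':2, 'b':1, 'e':1, 'f':1, 'g':1, 'l':2, 'r':1, 't':2, 'u':1, 'x':1, 'y':2
C (first-col start): C('$')=0, C('a')=1, C('b')=3, C('e')=4, C('f')=5, C('g')=6, C('l')=7, C('r')=9, C('t')=10, C('u')=12, C('x')=13, C('y')=14
L[0]='y': occ=0, LF[0]=C('y')+0=14+0=14
L[1]='g': occ=0, LF[1]=C('g')+0=6+0=6
L[2]='l': occ=0, LF[2]=C('l')+0=7+0=7
L[3]='y': occ=1, LF[3]=C('y')+1=14+1=15
L[4]='t': occ=0, LF[4]=C('t')+0=10+0=10
L[5]='r': occ=0, LF[5]=C('r')+0=9+0=9
L[6]='$': occ=0, LF[6]=C('$')+0=0+0=0
L[7]='a': occ=0, LF[7]=C('a')+0=1+0=1
L[8]='f': occ=0, LF[8]=C('f')+0=5+0=5
L[9]='e': occ=0, LF[9]=C('e')+0=4+0=4
L[10]='t': occ=1, LF[10]=C('t')+1=10+1=11
L[11]='u': occ=0, LF[11]=C('u')+0=12+0=12
L[12]='b': occ=0, LF[12]=C('b')+0=3+0=3
L[13]='a': occ=1, LF[13]=C('a')+1=1+1=2
L[14]='l': occ=1, LF[14]=C('l')+1=7+1=8
L[15]='x': occ=0, LF[15]=C('x')+0=13+0=13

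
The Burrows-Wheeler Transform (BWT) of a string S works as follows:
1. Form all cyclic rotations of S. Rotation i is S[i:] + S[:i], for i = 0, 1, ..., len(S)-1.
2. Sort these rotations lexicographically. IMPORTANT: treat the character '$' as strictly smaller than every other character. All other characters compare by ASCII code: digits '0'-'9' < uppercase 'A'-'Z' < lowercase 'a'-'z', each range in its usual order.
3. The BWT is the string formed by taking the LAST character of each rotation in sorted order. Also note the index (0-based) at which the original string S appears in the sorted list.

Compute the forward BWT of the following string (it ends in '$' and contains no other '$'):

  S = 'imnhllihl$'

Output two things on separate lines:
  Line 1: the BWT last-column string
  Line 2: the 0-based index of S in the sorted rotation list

All 10 rotations (rotation i = S[i:]+S[:i]):
  rot[0] = imnhllihl$
  rot[1] = mnhllihl$i
  rot[2] = nhllihl$im
  rot[3] = hllihl$imn
  rot[4] = llihl$imnh
  rot[5] = lihl$imnhl
  rot[6] = ihl$imnhll
  rot[7] = hl$imnhlli
  rot[8] = l$imnhllih
  rot[9] = $imnhllihl
Sorted (with $ < everything):
  sorted[0] = $imnhllihl  (last char: 'l')
  sorted[1] = hl$imnhlli  (last char: 'i')
  sorted[2] = hllihl$imn  (last char: 'n')
  sorted[3] = ihl$imnhll  (last char: 'l')
  sorted[4] = imnhllihl$  (last char: '$')
  sorted[5] = l$imnhllih  (last char: 'h')
  sorted[6] = lihl$imnhl  (last char: 'l')
  sorted[7] = llihl$imnh  (last char: 'h')
  sorted[8] = mnhllihl$i  (last char: 'i')
  sorted[9] = nhllihl$im  (last char: 'm')
Last column: linl$hlhim
Original string S is at sorted index 4

Answer: linl$hlhim
4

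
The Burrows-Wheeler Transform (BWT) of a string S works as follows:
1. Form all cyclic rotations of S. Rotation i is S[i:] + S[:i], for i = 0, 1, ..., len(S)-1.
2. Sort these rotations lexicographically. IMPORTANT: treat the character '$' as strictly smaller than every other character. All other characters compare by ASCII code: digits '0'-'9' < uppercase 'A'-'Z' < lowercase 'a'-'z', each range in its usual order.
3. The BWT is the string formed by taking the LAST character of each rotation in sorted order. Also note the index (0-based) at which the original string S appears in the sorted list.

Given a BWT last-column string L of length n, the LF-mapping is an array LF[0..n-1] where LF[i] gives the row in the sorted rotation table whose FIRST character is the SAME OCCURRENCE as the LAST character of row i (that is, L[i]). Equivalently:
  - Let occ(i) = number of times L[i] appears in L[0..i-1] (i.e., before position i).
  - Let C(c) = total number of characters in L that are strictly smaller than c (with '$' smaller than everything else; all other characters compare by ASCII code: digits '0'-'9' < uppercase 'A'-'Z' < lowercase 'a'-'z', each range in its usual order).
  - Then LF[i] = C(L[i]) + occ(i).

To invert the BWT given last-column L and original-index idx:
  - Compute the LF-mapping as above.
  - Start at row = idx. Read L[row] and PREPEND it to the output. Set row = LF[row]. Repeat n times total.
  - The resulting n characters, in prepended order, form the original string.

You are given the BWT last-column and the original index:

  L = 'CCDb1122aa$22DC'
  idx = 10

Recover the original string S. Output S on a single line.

Answer: D12DaCb22aC12C$

Derivation:
LF mapping: 7 8 10 14 1 2 3 4 12 13 0 5 6 11 9
Walk LF starting at row 10, prepending L[row]:
  step 1: row=10, L[10]='$', prepend. Next row=LF[10]=0
  step 2: row=0, L[0]='C', prepend. Next row=LF[0]=7
  step 3: row=7, L[7]='2', prepend. Next row=LF[7]=4
  step 4: row=4, L[4]='1', prepend. Next row=LF[4]=1
  step 5: row=1, L[1]='C', prepend. Next row=LF[1]=8
  step 6: row=8, L[8]='a', prepend. Next row=LF[8]=12
  step 7: row=12, L[12]='2', prepend. Next row=LF[12]=6
  step 8: row=6, L[6]='2', prepend. Next row=LF[6]=3
  step 9: row=3, L[3]='b', prepend. Next row=LF[3]=14
  step 10: row=14, L[14]='C', prepend. Next row=LF[14]=9
  step 11: row=9, L[9]='a', prepend. Next row=LF[9]=13
  step 12: row=13, L[13]='D', prepend. Next row=LF[13]=11
  step 13: row=11, L[11]='2', prepend. Next row=LF[11]=5
  step 14: row=5, L[5]='1', prepend. Next row=LF[5]=2
  step 15: row=2, L[2]='D', prepend. Next row=LF[2]=10
Reversed output: D12DaCb22aC12C$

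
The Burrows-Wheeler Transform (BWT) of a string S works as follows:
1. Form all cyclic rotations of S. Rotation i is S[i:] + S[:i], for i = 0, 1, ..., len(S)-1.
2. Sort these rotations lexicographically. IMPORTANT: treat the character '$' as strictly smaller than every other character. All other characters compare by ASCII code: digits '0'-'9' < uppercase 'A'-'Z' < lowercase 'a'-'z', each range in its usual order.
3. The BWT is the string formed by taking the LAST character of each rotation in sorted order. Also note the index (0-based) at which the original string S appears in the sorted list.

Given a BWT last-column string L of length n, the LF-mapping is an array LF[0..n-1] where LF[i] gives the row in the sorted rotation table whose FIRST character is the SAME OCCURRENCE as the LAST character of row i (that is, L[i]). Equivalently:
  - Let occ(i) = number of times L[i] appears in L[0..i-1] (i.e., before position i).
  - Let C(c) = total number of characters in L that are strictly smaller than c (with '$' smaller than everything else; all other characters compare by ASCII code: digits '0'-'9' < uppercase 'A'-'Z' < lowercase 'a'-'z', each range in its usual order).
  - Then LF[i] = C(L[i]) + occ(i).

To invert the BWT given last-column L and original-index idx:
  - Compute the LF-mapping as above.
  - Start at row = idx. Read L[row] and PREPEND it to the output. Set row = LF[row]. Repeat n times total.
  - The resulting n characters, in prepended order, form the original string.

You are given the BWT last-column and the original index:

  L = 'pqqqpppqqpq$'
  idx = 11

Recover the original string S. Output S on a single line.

Answer: qqqppqqppqp$

Derivation:
LF mapping: 1 6 7 8 2 3 4 9 10 5 11 0
Walk LF starting at row 11, prepending L[row]:
  step 1: row=11, L[11]='$', prepend. Next row=LF[11]=0
  step 2: row=0, L[0]='p', prepend. Next row=LF[0]=1
  step 3: row=1, L[1]='q', prepend. Next row=LF[1]=6
  step 4: row=6, L[6]='p', prepend. Next row=LF[6]=4
  step 5: row=4, L[4]='p', prepend. Next row=LF[4]=2
  step 6: row=2, L[2]='q', prepend. Next row=LF[2]=7
  step 7: row=7, L[7]='q', prepend. Next row=LF[7]=9
  step 8: row=9, L[9]='p', prepend. Next row=LF[9]=5
  step 9: row=5, L[5]='p', prepend. Next row=LF[5]=3
  step 10: row=3, L[3]='q', prepend. Next row=LF[3]=8
  step 11: row=8, L[8]='q', prepend. Next row=LF[8]=10
  step 12: row=10, L[10]='q', prepend. Next row=LF[10]=11
Reversed output: qqqppqqppqp$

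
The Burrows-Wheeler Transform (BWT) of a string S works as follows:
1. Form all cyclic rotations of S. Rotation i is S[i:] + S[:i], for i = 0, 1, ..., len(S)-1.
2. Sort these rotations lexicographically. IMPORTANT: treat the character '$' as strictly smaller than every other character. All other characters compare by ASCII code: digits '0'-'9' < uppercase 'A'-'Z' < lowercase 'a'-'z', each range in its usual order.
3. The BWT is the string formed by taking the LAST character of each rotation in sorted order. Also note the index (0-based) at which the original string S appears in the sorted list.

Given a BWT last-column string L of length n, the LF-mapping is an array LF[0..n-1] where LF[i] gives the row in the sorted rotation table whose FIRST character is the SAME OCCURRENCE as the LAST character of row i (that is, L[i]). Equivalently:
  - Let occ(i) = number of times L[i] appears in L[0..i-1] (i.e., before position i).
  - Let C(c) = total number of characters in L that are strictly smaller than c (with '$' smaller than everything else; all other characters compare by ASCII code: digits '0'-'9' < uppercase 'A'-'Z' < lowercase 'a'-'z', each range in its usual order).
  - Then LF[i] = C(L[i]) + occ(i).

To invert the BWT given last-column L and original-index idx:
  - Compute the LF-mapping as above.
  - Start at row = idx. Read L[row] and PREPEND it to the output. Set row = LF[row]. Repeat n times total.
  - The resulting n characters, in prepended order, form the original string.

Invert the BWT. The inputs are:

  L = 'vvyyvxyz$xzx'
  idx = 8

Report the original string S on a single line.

Answer: yvxxyxzzyvv$

Derivation:
LF mapping: 1 2 7 8 3 4 9 10 0 5 11 6
Walk LF starting at row 8, prepending L[row]:
  step 1: row=8, L[8]='$', prepend. Next row=LF[8]=0
  step 2: row=0, L[0]='v', prepend. Next row=LF[0]=1
  step 3: row=1, L[1]='v', prepend. Next row=LF[1]=2
  step 4: row=2, L[2]='y', prepend. Next row=LF[2]=7
  step 5: row=7, L[7]='z', prepend. Next row=LF[7]=10
  step 6: row=10, L[10]='z', prepend. Next row=LF[10]=11
  step 7: row=11, L[11]='x', prepend. Next row=LF[11]=6
  step 8: row=6, L[6]='y', prepend. Next row=LF[6]=9
  step 9: row=9, L[9]='x', prepend. Next row=LF[9]=5
  step 10: row=5, L[5]='x', prepend. Next row=LF[5]=4
  step 11: row=4, L[4]='v', prepend. Next row=LF[4]=3
  step 12: row=3, L[3]='y', prepend. Next row=LF[3]=8
Reversed output: yvxxyxzzyvv$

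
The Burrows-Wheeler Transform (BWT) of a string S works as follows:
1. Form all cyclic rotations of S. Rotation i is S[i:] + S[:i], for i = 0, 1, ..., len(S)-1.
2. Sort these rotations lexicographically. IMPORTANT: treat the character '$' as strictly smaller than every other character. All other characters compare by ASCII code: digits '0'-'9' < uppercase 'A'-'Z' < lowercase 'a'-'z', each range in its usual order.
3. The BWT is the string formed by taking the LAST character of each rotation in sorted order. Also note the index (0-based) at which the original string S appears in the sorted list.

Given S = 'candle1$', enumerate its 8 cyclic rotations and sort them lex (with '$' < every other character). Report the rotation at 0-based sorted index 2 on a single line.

All 8 rotations (rotation i = S[i:]+S[:i]):
  rot[0] = candle1$
  rot[1] = andle1$c
  rot[2] = ndle1$ca
  rot[3] = dle1$can
  rot[4] = le1$cand
  rot[5] = e1$candl
  rot[6] = 1$candle
  rot[7] = $candle1
Sorted (with $ < everything):
  sorted[0] = $candle1
  sorted[1] = 1$candle
  sorted[2] = andle1$c
  sorted[3] = candle1$
  sorted[4] = dle1$can
  sorted[5] = e1$candl
  sorted[6] = le1$cand
  sorted[7] = ndle1$ca
sorted[2] = andle1$c

Answer: andle1$c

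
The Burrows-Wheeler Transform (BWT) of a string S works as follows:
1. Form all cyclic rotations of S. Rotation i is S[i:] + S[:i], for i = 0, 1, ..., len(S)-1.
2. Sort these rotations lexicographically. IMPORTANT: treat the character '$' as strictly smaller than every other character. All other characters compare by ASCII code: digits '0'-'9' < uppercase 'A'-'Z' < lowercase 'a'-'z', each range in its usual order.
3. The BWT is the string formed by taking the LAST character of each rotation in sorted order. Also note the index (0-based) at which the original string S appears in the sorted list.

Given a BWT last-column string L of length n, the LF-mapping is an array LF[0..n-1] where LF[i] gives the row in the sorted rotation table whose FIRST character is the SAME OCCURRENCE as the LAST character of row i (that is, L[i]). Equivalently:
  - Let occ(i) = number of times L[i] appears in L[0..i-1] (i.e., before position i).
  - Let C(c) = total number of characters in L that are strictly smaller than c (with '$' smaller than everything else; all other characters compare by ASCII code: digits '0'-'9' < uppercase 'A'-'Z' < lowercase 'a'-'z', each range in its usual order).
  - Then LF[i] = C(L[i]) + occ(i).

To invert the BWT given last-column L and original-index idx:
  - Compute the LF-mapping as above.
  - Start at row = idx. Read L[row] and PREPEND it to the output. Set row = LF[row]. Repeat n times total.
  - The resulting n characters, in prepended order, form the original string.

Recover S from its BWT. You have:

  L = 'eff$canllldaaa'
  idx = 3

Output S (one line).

LF mapping: 7 8 9 0 5 1 13 10 11 12 6 2 3 4
Walk LF starting at row 3, prepending L[row]:
  step 1: row=3, L[3]='$', prepend. Next row=LF[3]=0
  step 2: row=0, L[0]='e', prepend. Next row=LF[0]=7
  step 3: row=7, L[7]='l', prepend. Next row=LF[7]=10
  step 4: row=10, L[10]='d', prepend. Next row=LF[10]=6
  step 5: row=6, L[6]='n', prepend. Next row=LF[6]=13
  step 6: row=13, L[13]='a', prepend. Next row=LF[13]=4
  step 7: row=4, L[4]='c', prepend. Next row=LF[4]=5
  step 8: row=5, L[5]='a', prepend. Next row=LF[5]=1
  step 9: row=1, L[1]='f', prepend. Next row=LF[1]=8
  step 10: row=8, L[8]='l', prepend. Next row=LF[8]=11
  step 11: row=11, L[11]='a', prepend. Next row=LF[11]=2
  step 12: row=2, L[2]='f', prepend. Next row=LF[2]=9
  step 13: row=9, L[9]='l', prepend. Next row=LF[9]=12
  step 14: row=12, L[12]='a', prepend. Next row=LF[12]=3
Reversed output: alfalfacandle$

Answer: alfalfacandle$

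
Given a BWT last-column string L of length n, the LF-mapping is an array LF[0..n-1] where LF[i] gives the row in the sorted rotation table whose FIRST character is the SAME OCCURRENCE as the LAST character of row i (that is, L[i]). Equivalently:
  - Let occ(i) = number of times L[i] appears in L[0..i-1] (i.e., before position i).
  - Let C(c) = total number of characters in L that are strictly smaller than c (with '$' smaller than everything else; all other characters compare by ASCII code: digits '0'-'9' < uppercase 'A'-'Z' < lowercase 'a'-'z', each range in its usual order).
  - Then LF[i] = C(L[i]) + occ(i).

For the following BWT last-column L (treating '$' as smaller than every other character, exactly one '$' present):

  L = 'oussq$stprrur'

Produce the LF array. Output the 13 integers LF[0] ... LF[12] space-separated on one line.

Char counts: '$':1, 'o':1, 'p':1, 'q':1, 'r':3, 's':3, 't':1, 'u':2
C (first-col start): C('$')=0, C('o')=1, C('p')=2, C('q')=3, C('r')=4, C('s')=7, C('t')=10, C('u')=11
L[0]='o': occ=0, LF[0]=C('o')+0=1+0=1
L[1]='u': occ=0, LF[1]=C('u')+0=11+0=11
L[2]='s': occ=0, LF[2]=C('s')+0=7+0=7
L[3]='s': occ=1, LF[3]=C('s')+1=7+1=8
L[4]='q': occ=0, LF[4]=C('q')+0=3+0=3
L[5]='$': occ=0, LF[5]=C('$')+0=0+0=0
L[6]='s': occ=2, LF[6]=C('s')+2=7+2=9
L[7]='t': occ=0, LF[7]=C('t')+0=10+0=10
L[8]='p': occ=0, LF[8]=C('p')+0=2+0=2
L[9]='r': occ=0, LF[9]=C('r')+0=4+0=4
L[10]='r': occ=1, LF[10]=C('r')+1=4+1=5
L[11]='u': occ=1, LF[11]=C('u')+1=11+1=12
L[12]='r': occ=2, LF[12]=C('r')+2=4+2=6

Answer: 1 11 7 8 3 0 9 10 2 4 5 12 6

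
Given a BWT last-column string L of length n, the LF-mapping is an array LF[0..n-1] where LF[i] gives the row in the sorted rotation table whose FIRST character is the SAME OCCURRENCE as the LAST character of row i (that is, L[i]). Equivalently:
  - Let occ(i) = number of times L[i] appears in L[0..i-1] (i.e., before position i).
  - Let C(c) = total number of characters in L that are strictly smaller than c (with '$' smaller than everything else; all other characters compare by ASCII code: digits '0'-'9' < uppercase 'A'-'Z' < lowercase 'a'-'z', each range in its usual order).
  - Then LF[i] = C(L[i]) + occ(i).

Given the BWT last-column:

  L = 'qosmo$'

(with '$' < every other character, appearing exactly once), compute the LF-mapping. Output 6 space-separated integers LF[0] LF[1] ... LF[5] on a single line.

Answer: 4 2 5 1 3 0

Derivation:
Char counts: '$':1, 'm':1, 'o':2, 'q':1, 's':1
C (first-col start): C('$')=0, C('m')=1, C('o')=2, C('q')=4, C('s')=5
L[0]='q': occ=0, LF[0]=C('q')+0=4+0=4
L[1]='o': occ=0, LF[1]=C('o')+0=2+0=2
L[2]='s': occ=0, LF[2]=C('s')+0=5+0=5
L[3]='m': occ=0, LF[3]=C('m')+0=1+0=1
L[4]='o': occ=1, LF[4]=C('o')+1=2+1=3
L[5]='$': occ=0, LF[5]=C('$')+0=0+0=0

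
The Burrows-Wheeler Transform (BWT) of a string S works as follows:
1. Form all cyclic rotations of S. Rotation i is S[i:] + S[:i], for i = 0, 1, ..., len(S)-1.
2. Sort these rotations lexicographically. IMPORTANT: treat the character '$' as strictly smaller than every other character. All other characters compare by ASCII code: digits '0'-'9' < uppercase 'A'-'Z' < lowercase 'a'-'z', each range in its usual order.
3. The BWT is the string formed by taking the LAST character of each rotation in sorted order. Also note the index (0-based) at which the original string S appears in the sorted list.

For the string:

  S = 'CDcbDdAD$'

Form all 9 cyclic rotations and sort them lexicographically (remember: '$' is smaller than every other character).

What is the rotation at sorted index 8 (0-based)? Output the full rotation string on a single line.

Answer: dAD$CDcbD

Derivation:
All 9 rotations (rotation i = S[i:]+S[:i]):
  rot[0] = CDcbDdAD$
  rot[1] = DcbDdAD$C
  rot[2] = cbDdAD$CD
  rot[3] = bDdAD$CDc
  rot[4] = DdAD$CDcb
  rot[5] = dAD$CDcbD
  rot[6] = AD$CDcbDd
  rot[7] = D$CDcbDdA
  rot[8] = $CDcbDdAD
Sorted (with $ < everything):
  sorted[0] = $CDcbDdAD
  sorted[1] = AD$CDcbDd
  sorted[2] = CDcbDdAD$
  sorted[3] = D$CDcbDdA
  sorted[4] = DcbDdAD$C
  sorted[5] = DdAD$CDcb
  sorted[6] = bDdAD$CDc
  sorted[7] = cbDdAD$CD
  sorted[8] = dAD$CDcbD
sorted[8] = dAD$CDcbD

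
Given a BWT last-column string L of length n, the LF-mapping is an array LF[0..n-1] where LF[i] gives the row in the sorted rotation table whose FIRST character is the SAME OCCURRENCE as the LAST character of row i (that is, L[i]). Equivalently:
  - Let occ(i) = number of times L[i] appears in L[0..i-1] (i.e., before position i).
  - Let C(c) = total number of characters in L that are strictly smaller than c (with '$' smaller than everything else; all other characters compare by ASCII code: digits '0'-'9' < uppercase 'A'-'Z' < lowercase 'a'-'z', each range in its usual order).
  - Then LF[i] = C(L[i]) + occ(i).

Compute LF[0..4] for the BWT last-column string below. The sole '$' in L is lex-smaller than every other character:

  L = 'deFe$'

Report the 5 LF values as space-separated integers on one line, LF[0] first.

Answer: 2 3 1 4 0

Derivation:
Char counts: '$':1, 'F':1, 'd':1, 'e':2
C (first-col start): C('$')=0, C('F')=1, C('d')=2, C('e')=3
L[0]='d': occ=0, LF[0]=C('d')+0=2+0=2
L[1]='e': occ=0, LF[1]=C('e')+0=3+0=3
L[2]='F': occ=0, LF[2]=C('F')+0=1+0=1
L[3]='e': occ=1, LF[3]=C('e')+1=3+1=4
L[4]='$': occ=0, LF[4]=C('$')+0=0+0=0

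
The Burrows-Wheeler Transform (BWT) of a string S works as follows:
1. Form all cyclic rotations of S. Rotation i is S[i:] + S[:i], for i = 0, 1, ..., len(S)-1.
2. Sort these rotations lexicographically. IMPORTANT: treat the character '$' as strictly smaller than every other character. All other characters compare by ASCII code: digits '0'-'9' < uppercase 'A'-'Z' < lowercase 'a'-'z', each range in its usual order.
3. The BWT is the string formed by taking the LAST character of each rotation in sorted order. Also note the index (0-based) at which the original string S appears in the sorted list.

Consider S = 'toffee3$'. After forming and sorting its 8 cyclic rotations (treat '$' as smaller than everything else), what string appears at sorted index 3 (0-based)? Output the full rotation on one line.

All 8 rotations (rotation i = S[i:]+S[:i]):
  rot[0] = toffee3$
  rot[1] = offee3$t
  rot[2] = ffee3$to
  rot[3] = fee3$tof
  rot[4] = ee3$toff
  rot[5] = e3$toffe
  rot[6] = 3$toffee
  rot[7] = $toffee3
Sorted (with $ < everything):
  sorted[0] = $toffee3
  sorted[1] = 3$toffee
  sorted[2] = e3$toffe
  sorted[3] = ee3$toff
  sorted[4] = fee3$tof
  sorted[5] = ffee3$to
  sorted[6] = offee3$t
  sorted[7] = toffee3$
sorted[3] = ee3$toff

Answer: ee3$toff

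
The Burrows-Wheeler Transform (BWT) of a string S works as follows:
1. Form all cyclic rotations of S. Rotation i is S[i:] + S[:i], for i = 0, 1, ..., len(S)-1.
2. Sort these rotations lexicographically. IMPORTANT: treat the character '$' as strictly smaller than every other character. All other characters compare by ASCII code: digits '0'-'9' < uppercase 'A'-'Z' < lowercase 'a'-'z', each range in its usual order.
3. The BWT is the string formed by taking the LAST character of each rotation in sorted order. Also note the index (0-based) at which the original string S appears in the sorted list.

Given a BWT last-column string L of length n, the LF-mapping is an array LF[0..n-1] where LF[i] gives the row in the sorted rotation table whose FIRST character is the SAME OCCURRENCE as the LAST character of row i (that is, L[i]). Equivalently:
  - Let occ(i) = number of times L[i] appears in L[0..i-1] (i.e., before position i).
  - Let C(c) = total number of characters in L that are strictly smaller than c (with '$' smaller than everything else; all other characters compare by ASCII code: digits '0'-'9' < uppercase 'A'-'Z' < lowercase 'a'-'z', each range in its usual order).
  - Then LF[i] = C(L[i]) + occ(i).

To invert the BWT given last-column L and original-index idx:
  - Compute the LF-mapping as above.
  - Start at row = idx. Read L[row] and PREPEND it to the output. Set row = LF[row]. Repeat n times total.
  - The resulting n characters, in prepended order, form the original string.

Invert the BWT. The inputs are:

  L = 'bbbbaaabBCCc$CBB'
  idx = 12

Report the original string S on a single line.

Answer: bBbaCaCbBcbBaCb$

Derivation:
LF mapping: 10 11 12 13 7 8 9 14 1 4 5 15 0 6 2 3
Walk LF starting at row 12, prepending L[row]:
  step 1: row=12, L[12]='$', prepend. Next row=LF[12]=0
  step 2: row=0, L[0]='b', prepend. Next row=LF[0]=10
  step 3: row=10, L[10]='C', prepend. Next row=LF[10]=5
  step 4: row=5, L[5]='a', prepend. Next row=LF[5]=8
  step 5: row=8, L[8]='B', prepend. Next row=LF[8]=1
  step 6: row=1, L[1]='b', prepend. Next row=LF[1]=11
  step 7: row=11, L[11]='c', prepend. Next row=LF[11]=15
  step 8: row=15, L[15]='B', prepend. Next row=LF[15]=3
  step 9: row=3, L[3]='b', prepend. Next row=LF[3]=13
  step 10: row=13, L[13]='C', prepend. Next row=LF[13]=6
  step 11: row=6, L[6]='a', prepend. Next row=LF[6]=9
  step 12: row=9, L[9]='C', prepend. Next row=LF[9]=4
  step 13: row=4, L[4]='a', prepend. Next row=LF[4]=7
  step 14: row=7, L[7]='b', prepend. Next row=LF[7]=14
  step 15: row=14, L[14]='B', prepend. Next row=LF[14]=2
  step 16: row=2, L[2]='b', prepend. Next row=LF[2]=12
Reversed output: bBbaCaCbBcbBaCb$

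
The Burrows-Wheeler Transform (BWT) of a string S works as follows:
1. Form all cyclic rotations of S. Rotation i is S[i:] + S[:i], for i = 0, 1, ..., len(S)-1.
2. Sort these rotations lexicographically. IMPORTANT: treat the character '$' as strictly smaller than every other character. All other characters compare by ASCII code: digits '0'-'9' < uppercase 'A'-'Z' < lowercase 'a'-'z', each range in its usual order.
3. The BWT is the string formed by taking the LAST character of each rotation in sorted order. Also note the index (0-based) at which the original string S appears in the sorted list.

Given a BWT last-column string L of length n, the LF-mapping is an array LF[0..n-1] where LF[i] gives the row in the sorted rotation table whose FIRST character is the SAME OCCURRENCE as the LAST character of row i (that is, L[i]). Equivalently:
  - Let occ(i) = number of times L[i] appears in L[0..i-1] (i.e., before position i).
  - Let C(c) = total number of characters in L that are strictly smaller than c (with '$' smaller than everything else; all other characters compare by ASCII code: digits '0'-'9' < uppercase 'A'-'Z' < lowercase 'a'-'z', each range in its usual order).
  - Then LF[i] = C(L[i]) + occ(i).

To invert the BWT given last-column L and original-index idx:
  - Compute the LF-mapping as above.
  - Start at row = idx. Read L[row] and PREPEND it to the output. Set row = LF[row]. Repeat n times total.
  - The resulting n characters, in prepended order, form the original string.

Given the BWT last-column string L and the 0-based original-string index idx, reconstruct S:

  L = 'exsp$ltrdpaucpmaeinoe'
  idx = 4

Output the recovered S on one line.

Answer: disappcounterexample$

Derivation:
LF mapping: 5 20 17 13 0 9 18 16 4 14 1 19 3 15 10 2 6 8 11 12 7
Walk LF starting at row 4, prepending L[row]:
  step 1: row=4, L[4]='$', prepend. Next row=LF[4]=0
  step 2: row=0, L[0]='e', prepend. Next row=LF[0]=5
  step 3: row=5, L[5]='l', prepend. Next row=LF[5]=9
  step 4: row=9, L[9]='p', prepend. Next row=LF[9]=14
  step 5: row=14, L[14]='m', prepend. Next row=LF[14]=10
  step 6: row=10, L[10]='a', prepend. Next row=LF[10]=1
  step 7: row=1, L[1]='x', prepend. Next row=LF[1]=20
  step 8: row=20, L[20]='e', prepend. Next row=LF[20]=7
  step 9: row=7, L[7]='r', prepend. Next row=LF[7]=16
  step 10: row=16, L[16]='e', prepend. Next row=LF[16]=6
  step 11: row=6, L[6]='t', prepend. Next row=LF[6]=18
  step 12: row=18, L[18]='n', prepend. Next row=LF[18]=11
  step 13: row=11, L[11]='u', prepend. Next row=LF[11]=19
  step 14: row=19, L[19]='o', prepend. Next row=LF[19]=12
  step 15: row=12, L[12]='c', prepend. Next row=LF[12]=3
  step 16: row=3, L[3]='p', prepend. Next row=LF[3]=13
  step 17: row=13, L[13]='p', prepend. Next row=LF[13]=15
  step 18: row=15, L[15]='a', prepend. Next row=LF[15]=2
  step 19: row=2, L[2]='s', prepend. Next row=LF[2]=17
  step 20: row=17, L[17]='i', prepend. Next row=LF[17]=8
  step 21: row=8, L[8]='d', prepend. Next row=LF[8]=4
Reversed output: disappcounterexample$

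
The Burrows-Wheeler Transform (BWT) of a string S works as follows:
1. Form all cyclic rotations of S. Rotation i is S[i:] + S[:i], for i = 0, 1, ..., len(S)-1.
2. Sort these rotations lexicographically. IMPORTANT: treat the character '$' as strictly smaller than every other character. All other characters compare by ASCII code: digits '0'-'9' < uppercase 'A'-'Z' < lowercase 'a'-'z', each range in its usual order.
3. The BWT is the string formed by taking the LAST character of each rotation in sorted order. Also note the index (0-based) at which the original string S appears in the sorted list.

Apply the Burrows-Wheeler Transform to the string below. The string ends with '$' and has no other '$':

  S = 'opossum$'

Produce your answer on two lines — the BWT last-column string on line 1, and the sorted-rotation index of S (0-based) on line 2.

Answer: mu$pooss
2

Derivation:
All 8 rotations (rotation i = S[i:]+S[:i]):
  rot[0] = opossum$
  rot[1] = possum$o
  rot[2] = ossum$op
  rot[3] = ssum$opo
  rot[4] = sum$opos
  rot[5] = um$oposs
  rot[6] = m$opossu
  rot[7] = $opossum
Sorted (with $ < everything):
  sorted[0] = $opossum  (last char: 'm')
  sorted[1] = m$opossu  (last char: 'u')
  sorted[2] = opossum$  (last char: '$')
  sorted[3] = ossum$op  (last char: 'p')
  sorted[4] = possum$o  (last char: 'o')
  sorted[5] = ssum$opo  (last char: 'o')
  sorted[6] = sum$opos  (last char: 's')
  sorted[7] = um$oposs  (last char: 's')
Last column: mu$pooss
Original string S is at sorted index 2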